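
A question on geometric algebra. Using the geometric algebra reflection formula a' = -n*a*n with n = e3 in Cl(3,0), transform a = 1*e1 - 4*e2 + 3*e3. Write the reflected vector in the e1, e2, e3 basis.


Reflection formula: a' = -n*a*n, with n = e3 (unit vector, n^2 = 1).
For reflection through hyperplane perp to e3:
The component along e3 flips sign, others stay.
a = (1, -4, 3)
a' = (1, -4, -3)
a' = 1*e1 - 4*e2 - 3*e3


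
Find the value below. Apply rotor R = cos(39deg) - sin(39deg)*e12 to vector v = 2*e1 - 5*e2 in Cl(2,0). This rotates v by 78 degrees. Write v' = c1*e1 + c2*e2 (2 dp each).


Rotor R = cos(39deg) - sin(39deg)*e12
Rotation angle theta = 2 * 39 = 78 degrees
v' = R*v*~R rotates v by theta.
cos(78deg) = 0.2079, sin(78deg) = 0.9781
v'_1 = 2*cos(78deg) - (-5)*sin(78deg)
= 2*0.2079 - (-5)*0.9781
= 5.31
v'_2 = 2*sin(78deg) + (-5)*cos(78deg)
= 2*0.9781 + (-5)*0.2079
= 0.92
v' = 5.31*e1 + 0.92*e2


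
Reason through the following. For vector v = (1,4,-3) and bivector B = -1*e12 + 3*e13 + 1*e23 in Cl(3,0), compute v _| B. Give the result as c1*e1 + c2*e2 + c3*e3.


Left contraction v _| B = <vB>_1 (grade-1 part of the geometric product vB).
Using e1_|e12 = e2, e2_|e12 = -e1, e1_|e13 = e3, e3_|e13 = -e1, e2_|e23 = e3, e3_|e23 = -e2:
e1 coeff: -v2*b12 - v3*b13 = -(4)*(-1) - (-3)*(3) = 13
e2 coeff: v1*b12 - v3*b23 = (1)*(-1) - (-3)*(1) = 2
e3 coeff: v1*b13 + v2*b23 = (1)*(3) + (4)*(1) = 7
v _| B = 13*e1 + 2*e2 + 7*e3


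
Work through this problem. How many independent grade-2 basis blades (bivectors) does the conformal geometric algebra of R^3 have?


The conformal model of R^3 uses Cl(4,1) with m = 3 + 2 = 5 generators.
Number of grade-2 blades = C(m, 2) = C(5, 2)
= 5*4/2 = 10


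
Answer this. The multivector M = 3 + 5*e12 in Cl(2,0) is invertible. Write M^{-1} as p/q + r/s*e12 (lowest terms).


M = 3 + 5*e12, where e12^2 = -1.
Since M commutes with its reverse ~M = a - b*e12, M * ~M = a^2 - b^2*e12^2 = a^2 + b^2.
So M^{-1} = ~M / (a^2 + b^2) = (a - b*e12)/(a^2 + b^2).
a^2 + b^2 = 9 + 25 = 34
Scalar part = 3/34 = 3/34
Bivector coeff = -5/34 = -5/34
M^{-1} = 3/34 - 5/34*e12


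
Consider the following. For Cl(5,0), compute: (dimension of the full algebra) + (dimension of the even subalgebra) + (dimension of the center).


n = 5 + 0 = 5
Total dim = 2^5 = 32
Even subalgebra dim = 2^4 = 16
n is odd, so center dim = 2
Sum = 32 + 16 + 2 = 50


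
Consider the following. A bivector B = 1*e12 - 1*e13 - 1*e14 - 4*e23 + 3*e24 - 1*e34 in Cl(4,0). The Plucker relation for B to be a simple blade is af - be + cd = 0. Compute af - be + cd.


Plucker relation: af - be + cd
a*f = 1*(-1) = -1
b*e = (-1)*3 = -3
c*d = (-1)*(-4) = 4
af - be + cd = -1 - (-3) + 4
= 6


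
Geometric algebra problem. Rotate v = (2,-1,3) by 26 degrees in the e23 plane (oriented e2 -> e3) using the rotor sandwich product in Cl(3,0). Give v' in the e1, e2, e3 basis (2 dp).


Rotor R = cos(13deg) - sin(13deg)*e23
Rotation angle theta = 2 * 13 = 26 degrees in the e23 plane (e2 -> e3).
The component perpendicular to the plane (e1) is invariant: v'_1 = v1 = 2.00
cos(26deg) = 0.8988, sin(26deg) = 0.4384
v'_2 = v2*cos(theta) - v3*sin(theta) = -1*0.8988 - 3*0.4384 = -2.21
v'_3 = v2*sin(theta) + v3*cos(theta) = -1*0.4384 + 3*0.8988 = 2.26
v' = 2.00*e1 - 2.21*e2 + 2.26*e3


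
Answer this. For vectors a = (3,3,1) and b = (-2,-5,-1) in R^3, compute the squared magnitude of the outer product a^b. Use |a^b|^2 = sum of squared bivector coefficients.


a wedge b = (a1*b2 - a2*b1)*e12 + (a1*b3 - a3*b1)*e13 + (a2*b3 - a3*b2)*e23
e12 coeff: 3*(-5) - 3*(-2) = -15 - (-6) = -9
e13 coeff: 3*(-1) - 1*(-2) = -3 - (-2) = -1
e23 coeff: 3*(-1) - 1*(-5) = -3 - (-5) = 2
|a wedge b|^2 = (-9)^2 + (-1)^2 + 2^2
= 81 + 1 + 4
= 86


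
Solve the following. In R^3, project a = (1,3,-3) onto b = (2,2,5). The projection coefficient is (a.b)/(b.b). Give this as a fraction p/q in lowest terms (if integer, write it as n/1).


Projection coefficient = (a . b) / (b . b)
a . b = 1*2 + 3*2 + (-3)*5
= 2 + 6 + (-15) = -7
b . b = 2^2 + 2^2 + 5^2
= 4 + 4 + 25 = 33
Coefficient = -7/33
In lowest terms: -7/33


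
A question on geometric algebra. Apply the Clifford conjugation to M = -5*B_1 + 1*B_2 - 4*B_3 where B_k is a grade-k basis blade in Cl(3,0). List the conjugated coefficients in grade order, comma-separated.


Clifford conjugate sign for grade k: (-1)^(k(k+1)/2)
Grade 1: (-1)^(1*2/2) = (-1)^1 = -1, coeff -5 -> 5
Grade 2: (-1)^(2*3/2) = (-1)^3 = -1, coeff 1 -> -1
Grade 3: (-1)^(3*4/2) = (-1)^6 = 1, coeff -4 -> -4
Conjugated coefficients: 5, -1, -4


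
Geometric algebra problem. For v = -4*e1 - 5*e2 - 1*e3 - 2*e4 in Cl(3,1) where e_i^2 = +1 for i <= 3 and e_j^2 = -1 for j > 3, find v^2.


v^2 = sum of c_i^2 * e_i^2
Positive signature terms (e_i^2 = +1): (-4)^2 + (-5)^2 + (-1)^2 = 42
Negative signature terms (e_j^2 = -1): (-2)^2 = 4
v^2 = 42 - 4 = 38


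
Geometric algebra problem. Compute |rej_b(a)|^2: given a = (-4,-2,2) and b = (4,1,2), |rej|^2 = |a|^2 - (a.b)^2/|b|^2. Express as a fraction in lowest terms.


|a|^2 = (-4)^2 + (-2)^2 + 2^2 = 24
|b|^2 = 4^2 + 1^2 + 2^2 = 21
a . b = (-4)*4 + (-2)*1 + 2*2 = -14
(a.b)^2 = (-14)^2 = 196
|rej|^2 = 24 - 196/21
= (504 - 196)/21
= 308/21
In lowest terms: 44/3


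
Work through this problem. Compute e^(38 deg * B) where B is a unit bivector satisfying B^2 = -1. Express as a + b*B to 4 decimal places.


For a unit bivector B with B^2 = -1, the exponential series gives
e^(theta*B) = cos(theta) + sin(theta)*B (the GA analogue of Euler's formula).
theta = 38 degrees = 0.663225 rad
cos(38 deg) = 0.7880
sin(38 deg) = 0.6157
exp(theta*B) = 0.7880 + 0.6157*B


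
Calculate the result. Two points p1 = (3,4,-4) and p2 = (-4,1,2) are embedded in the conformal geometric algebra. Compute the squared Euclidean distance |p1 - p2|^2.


p1 - p2 = (7, 3, -6)
|p1 - p2|^2 = 7^2 + 3^2 + (-6)^2
= 49 + 9 + 36
= 94


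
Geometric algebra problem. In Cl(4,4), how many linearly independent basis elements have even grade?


Even subalgebra dimension = 2^(n-1)
n = 4 + 4 = 8
2^(8 - 1) = 2^7 = 128
Verification: sum of C(8,k) for even k = 1 + 28 + 70 + 28 + 1 = 128
Result = 128


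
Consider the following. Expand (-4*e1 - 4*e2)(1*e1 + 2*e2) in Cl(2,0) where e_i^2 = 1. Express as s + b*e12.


Expand: (-4*e1 - 4*e2)(1*e1 + 2*e2)
= (-4)*1*e1e1 + (-4)*2*e1e2 + (-4)*1*e2e1 + (-4)*2*e2e2
Using e1^2 = e2^2 = 1, e2e1 = -e1e2:
Scalar part s = (-4)*1 + (-4)*2 = -4 + (-8) = -12
Bivector part b = (-4)*2 - (-4)*1 = -8 - (-4) = -4
uv = -12 - 4*e12


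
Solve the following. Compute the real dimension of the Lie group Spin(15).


Spin(n) double-covers SO(n); both have Lie algebra so(n) of dimension n(n-1)/2.
n = 15
n(n-1) = 15 * 14 = 210
dim Spin(15) = 210/2 = 105


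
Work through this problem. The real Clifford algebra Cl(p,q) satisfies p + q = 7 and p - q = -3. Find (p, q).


We need p + q = 7 and p - q = -3.
Adding: 2p = 7 + (-3) = 4, so p = 2.
Then q = 7 - 2 = 5.
(p, q) = (2, 5)


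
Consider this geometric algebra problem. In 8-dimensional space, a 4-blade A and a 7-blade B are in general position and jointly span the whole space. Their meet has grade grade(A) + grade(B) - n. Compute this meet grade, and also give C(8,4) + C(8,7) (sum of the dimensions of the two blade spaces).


Meet grade = grade(A) + grade(B) - n
= 4 + 7 - 8 = 3
C(8,4) = 70
C(8,7) = 8
dim_A + dim_B = 70 + 8 = 78


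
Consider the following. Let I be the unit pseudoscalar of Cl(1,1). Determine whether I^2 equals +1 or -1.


The pseudoscalar I = e1...e_n (product of all n generators) of Cl(p,q) satisfies I^2 = (-1)^(q + n(n-1)/2).
p = 1, q = 1, n = p + q = 2
n(n-1)/2 = 2 * 1 / 2 = 1
Exponent = q + n(n-1)/2 = 1 + 1 = 2
I^2 = (-1)^2 = +1


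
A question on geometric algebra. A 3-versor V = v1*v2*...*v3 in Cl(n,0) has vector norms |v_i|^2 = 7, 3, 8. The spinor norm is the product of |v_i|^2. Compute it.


Spinor norm N(V) = |v1|^2 * |v2|^2 * ... * |v3|^2
= 7 * 3 * 8
Running product: 7, 21, 168
N(V) = 168


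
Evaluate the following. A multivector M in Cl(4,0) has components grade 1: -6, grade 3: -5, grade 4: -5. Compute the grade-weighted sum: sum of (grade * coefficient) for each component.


Grade-weighted sum = sum of grade_k * coefficient_k
1*(-6) = -6
3*(-5) = -15
4*(-5) = -20
Total = -6 + (-15) + (-20) = -41


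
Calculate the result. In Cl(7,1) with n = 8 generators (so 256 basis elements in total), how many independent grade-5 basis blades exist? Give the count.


Number of grade-k basis blades in Cl(p,q) with n = p + q is C(n, k).
n = 7 + 1 = 8
C(8, 5) = 8! / (5! * 3!)
= 40320 / (120 * 6)
= 56


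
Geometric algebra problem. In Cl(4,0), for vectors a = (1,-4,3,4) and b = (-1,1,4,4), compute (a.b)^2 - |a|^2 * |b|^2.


a . b = 1*(-1) + (-4)*1 + 3*4 + 4*4
= -1 + (-4) + 12 + 16 = 23
|a|^2 = 1^2 + (-4)^2 + 3^2 + 4^2 = 42
|b|^2 = (-1)^2 + 1^2 + 4^2 + 4^2 = 34
(a.b)^2 = 23^2 = 529
|a|^2 * |b|^2 = 42 * 34 = 1428
Result = 529 - 1428 = -899


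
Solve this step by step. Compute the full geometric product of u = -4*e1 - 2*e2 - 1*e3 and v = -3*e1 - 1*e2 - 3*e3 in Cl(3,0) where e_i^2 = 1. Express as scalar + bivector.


In Cl(3,0): e_i^2 = 1, e_ie_j = -e_je_i for i != j.
Scalar part = u . v = (-4)*(-3) + (-2)*(-1) + (-1)*(-3)
= 12 + 2 + 3 = 17
e12 coeff = (-4)*(-1) - (-2)*(-3) = 4 - 6 = -2
e13 coeff = (-4)*(-3) - (-1)*(-3) = 12 - 3 = 9
e23 coeff = (-2)*(-3) - (-1)*(-1) = 6 - 1 = 5
uv = 17 - 2*e12 + 9*e13 + 5*e23


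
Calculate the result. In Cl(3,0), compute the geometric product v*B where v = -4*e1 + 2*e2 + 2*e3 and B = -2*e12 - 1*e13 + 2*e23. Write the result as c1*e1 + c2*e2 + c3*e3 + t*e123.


vB has grade-1 (vector) and grade-3 (trivector) parts: vB = (v _| B) + (v ^ B).
Vector part <vB>_1:
  e1: -v2*b12 - v3*b13 = -(2)*(-2) - (2)*(-1) = 6
  e2: v1*b12 - v3*b23 = (-4)*(-2) - (2)*(2) = 4
  e3: v1*b13 + v2*b23 = (-4)*(-1) + (2)*(2) = 8
Trivector part <vB>_3:
  e123: v1*b23 - v2*b13 + v3*b12 = (-4)*(2) - (2)*(-1) + (2)*(-2) = -10
vB = 6*e1 + 4*e2 + 8*e3 - 10*e123


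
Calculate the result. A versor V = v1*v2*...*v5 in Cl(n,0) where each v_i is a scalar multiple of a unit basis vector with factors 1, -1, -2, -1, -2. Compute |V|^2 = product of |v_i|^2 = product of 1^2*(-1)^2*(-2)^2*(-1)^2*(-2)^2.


Each vector v_i has |v_i|^2 = s_i^2
Squared scales: 1^2 = 1, (-1)^2 = 1, (-2)^2 = 4, (-1)^2 = 1, (-2)^2 = 4
|V|^2 = 1 * 1 * 4 * 1 * 4
= 16


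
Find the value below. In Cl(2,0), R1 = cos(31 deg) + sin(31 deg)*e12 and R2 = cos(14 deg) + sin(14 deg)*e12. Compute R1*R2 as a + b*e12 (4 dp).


Same-plane rotors commute and their half-angles add:
R1*R2 = cos(a1 + a2) + sin(a1 + a2)*e12.
a1 + a2 = 31 + 14 = 45 deg
cos(45 deg) = 0.7071
sin(45 deg) = 0.7071
R1*R2 = 0.7071 + 0.7071*e12


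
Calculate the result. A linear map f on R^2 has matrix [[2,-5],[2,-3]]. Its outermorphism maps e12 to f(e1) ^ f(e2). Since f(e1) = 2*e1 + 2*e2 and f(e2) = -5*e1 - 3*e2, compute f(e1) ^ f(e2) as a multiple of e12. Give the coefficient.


The outermorphism of a linear map f sends e1^e2 to f(e1)^f(e2).
f(e1) = 2*e1 + 2*e2
f(e2) = -5*e1 - 3*e2
f(e1) ^ f(e2) = (2*e1 + 2*e2) ^ (-5*e1 - 3*e2)
= 2*(-3)*e12 + 2*(-5)*e21
= (-6 - (-10))*e12
= 4*e12
Coefficient = 4


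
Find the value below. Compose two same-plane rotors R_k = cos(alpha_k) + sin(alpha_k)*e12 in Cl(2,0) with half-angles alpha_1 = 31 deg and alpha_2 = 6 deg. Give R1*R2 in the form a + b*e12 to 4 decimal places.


Same-plane rotors commute and their half-angles add:
R1*R2 = cos(a1 + a2) + sin(a1 + a2)*e12.
a1 + a2 = 31 + 6 = 37 deg
cos(37 deg) = 0.7986
sin(37 deg) = 0.6018
R1*R2 = 0.7986 + 0.6018*e12


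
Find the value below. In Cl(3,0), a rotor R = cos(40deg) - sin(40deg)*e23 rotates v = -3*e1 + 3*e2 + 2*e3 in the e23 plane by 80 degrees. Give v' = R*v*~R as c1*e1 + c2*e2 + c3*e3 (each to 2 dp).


Rotor R = cos(40deg) - sin(40deg)*e23
Rotation angle theta = 2 * 40 = 80 degrees in the e23 plane (e2 -> e3).
The component perpendicular to the plane (e1) is invariant: v'_1 = v1 = -3.00
cos(80deg) = 0.1736, sin(80deg) = 0.9848
v'_2 = v2*cos(theta) - v3*sin(theta) = 3*0.1736 - 2*0.9848 = -1.45
v'_3 = v2*sin(theta) + v3*cos(theta) = 3*0.9848 + 2*0.1736 = 3.30
v' = -3.00*e1 - 1.45*e2 + 3.30*e3


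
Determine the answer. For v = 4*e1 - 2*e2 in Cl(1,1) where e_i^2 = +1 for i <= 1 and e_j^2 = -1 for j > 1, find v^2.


v^2 = sum of c_i^2 * e_i^2
Positive signature terms (e_i^2 = +1): 4^2 = 16
Negative signature terms (e_j^2 = -1): (-2)^2 = 4
v^2 = 16 - 4 = 12


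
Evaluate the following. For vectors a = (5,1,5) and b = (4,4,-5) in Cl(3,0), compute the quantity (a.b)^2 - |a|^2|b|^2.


a . b = 5*4 + 1*4 + 5*(-5)
= 20 + 4 + (-25) = -1
|a|^2 = 5^2 + 1^2 + 5^2 = 51
|b|^2 = 4^2 + 4^2 + (-5)^2 = 57
(a.b)^2 = (-1)^2 = 1
|a|^2 * |b|^2 = 51 * 57 = 2907
Result = 1 - 2907 = -2906


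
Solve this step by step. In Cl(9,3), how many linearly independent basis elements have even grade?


Even subalgebra dimension = 2^(n-1)
n = 9 + 3 = 12
2^(12 - 1) = 2^11 = 2048
Verification: sum of C(12,k) for even k = 1 + 66 + 495 + 924 + 495 + 66 + 1 = 2048
Result = 2048


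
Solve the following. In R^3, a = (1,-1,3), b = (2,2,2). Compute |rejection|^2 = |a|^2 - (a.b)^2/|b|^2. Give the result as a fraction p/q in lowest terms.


|a|^2 = 1^2 + (-1)^2 + 3^2 = 11
|b|^2 = 2^2 + 2^2 + 2^2 = 12
a . b = 1*2 + (-1)*2 + 3*2 = 6
(a.b)^2 = 6^2 = 36
|rej|^2 = 11 - 36/12
= (132 - 36)/12
= 96/12
In lowest terms: 8/1


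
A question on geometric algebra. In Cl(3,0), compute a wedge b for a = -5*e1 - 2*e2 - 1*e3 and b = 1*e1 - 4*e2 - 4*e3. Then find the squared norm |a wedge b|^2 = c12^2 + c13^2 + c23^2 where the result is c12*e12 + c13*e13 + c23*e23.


a wedge b = (a1*b2 - a2*b1)*e12 + (a1*b3 - a3*b1)*e13 + (a2*b3 - a3*b2)*e23
e12 coeff: (-5)*(-4) - (-2)*1 = 20 - (-2) = 22
e13 coeff: (-5)*(-4) - (-1)*1 = 20 - (-1) = 21
e23 coeff: (-2)*(-4) - (-1)*(-4) = 8 - 4 = 4
|a wedge b|^2 = 22^2 + 21^2 + 4^2
= 484 + 441 + 16
= 941


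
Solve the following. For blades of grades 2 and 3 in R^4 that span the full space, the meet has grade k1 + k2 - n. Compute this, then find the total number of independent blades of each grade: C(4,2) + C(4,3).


Meet grade = grade(A) + grade(B) - n
= 2 + 3 - 4 = 1
C(4,2) = 6
C(4,3) = 4
dim_A + dim_B = 6 + 4 = 10


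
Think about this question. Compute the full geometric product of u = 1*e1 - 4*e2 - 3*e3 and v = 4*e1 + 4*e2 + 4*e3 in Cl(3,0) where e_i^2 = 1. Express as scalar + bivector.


In Cl(3,0): e_i^2 = 1, e_ie_j = -e_je_i for i != j.
Scalar part = u . v = 1*4 + (-4)*4 + (-3)*4
= 4 + (-16) + (-12) = -24
e12 coeff = 1*4 - (-4)*4 = 4 - (-16) = 20
e13 coeff = 1*4 - (-3)*4 = 4 - (-12) = 16
e23 coeff = (-4)*4 - (-3)*4 = -16 - (-12) = -4
uv = -24 + 20*e12 + 16*e13 - 4*e23


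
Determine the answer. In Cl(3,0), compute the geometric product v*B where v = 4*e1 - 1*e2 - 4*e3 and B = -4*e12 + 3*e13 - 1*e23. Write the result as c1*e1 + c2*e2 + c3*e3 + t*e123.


vB has grade-1 (vector) and grade-3 (trivector) parts: vB = (v _| B) + (v ^ B).
Vector part <vB>_1:
  e1: -v2*b12 - v3*b13 = -(-1)*(-4) - (-4)*(3) = 8
  e2: v1*b12 - v3*b23 = (4)*(-4) - (-4)*(-1) = -20
  e3: v1*b13 + v2*b23 = (4)*(3) + (-1)*(-1) = 13
Trivector part <vB>_3:
  e123: v1*b23 - v2*b13 + v3*b12 = (4)*(-1) - (-1)*(3) + (-4)*(-4) = 15
vB = 8*e1 - 20*e2 + 13*e3 + 15*e123


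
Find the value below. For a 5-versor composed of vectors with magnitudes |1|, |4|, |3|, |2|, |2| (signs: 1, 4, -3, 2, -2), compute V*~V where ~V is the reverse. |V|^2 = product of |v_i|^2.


Each vector v_i has |v_i|^2 = s_i^2
Squared scales: 1^2 = 1, 4^2 = 16, (-3)^2 = 9, 2^2 = 4, (-2)^2 = 4
|V|^2 = 1 * 16 * 9 * 4 * 4
= 2304


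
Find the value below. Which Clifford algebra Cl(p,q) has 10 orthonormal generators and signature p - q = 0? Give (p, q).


We need p + q = 10 and p - q = 0.
Adding: 2p = 10 + 0 = 10, so p = 5.
Then q = 10 - 5 = 5.
(p, q) = (5, 5)


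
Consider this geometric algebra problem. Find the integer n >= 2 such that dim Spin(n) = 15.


dim Spin(n) = dim so(n) = n(n-1)/2.
Solve n(n-1)/2 = 15, i.e. n^2 - n - 30 = 0.
Discriminant = 1 + 8*15 = 121
n = (1 + sqrt(121))/2 = (1 + 11)/2 = 6


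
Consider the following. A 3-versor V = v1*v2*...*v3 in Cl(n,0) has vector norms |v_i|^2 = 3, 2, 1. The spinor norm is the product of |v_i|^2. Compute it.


Spinor norm N(V) = |v1|^2 * |v2|^2 * ... * |v3|^2
= 3 * 2 * 1
Running product: 3, 6, 6
N(V) = 6


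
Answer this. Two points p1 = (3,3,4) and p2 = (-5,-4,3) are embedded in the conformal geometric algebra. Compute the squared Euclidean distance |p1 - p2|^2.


p1 - p2 = (8, 7, 1)
|p1 - p2|^2 = 8^2 + 7^2 + 1^2
= 64 + 49 + 1
= 114


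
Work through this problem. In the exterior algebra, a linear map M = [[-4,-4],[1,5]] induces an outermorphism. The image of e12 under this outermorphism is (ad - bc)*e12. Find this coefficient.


The outermorphism of a linear map f sends e1^e2 to f(e1)^f(e2).
f(e1) = -4*e1 + 1*e2
f(e2) = -4*e1 + 5*e2
f(e1) ^ f(e2) = (-4*e1 + 1*e2) ^ (-4*e1 + 5*e2)
= (-4)*5*e12 + 1*(-4)*e21
= (-20 - (-4))*e12
= -16*e12
Coefficient = -16


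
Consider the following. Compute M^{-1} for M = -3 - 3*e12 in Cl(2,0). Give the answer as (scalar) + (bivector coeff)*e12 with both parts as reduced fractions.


M = -3 - 3*e12, where e12^2 = -1.
Since M commutes with its reverse ~M = a - b*e12, M * ~M = a^2 - b^2*e12^2 = a^2 + b^2.
So M^{-1} = ~M / (a^2 + b^2) = (a - b*e12)/(a^2 + b^2).
a^2 + b^2 = 9 + 9 = 18
Scalar part = -3/18 = -1/6
Bivector coeff = 3/18 = 1/6
M^{-1} = -1/6 + 1/6*e12


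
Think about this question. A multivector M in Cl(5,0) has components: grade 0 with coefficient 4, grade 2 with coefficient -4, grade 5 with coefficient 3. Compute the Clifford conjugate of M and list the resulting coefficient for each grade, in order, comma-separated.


Clifford conjugate sign for grade k: (-1)^(k(k+1)/2)
Grade 0: (-1)^(0*1/2) = (-1)^0 = 1, coeff 4 -> 4
Grade 2: (-1)^(2*3/2) = (-1)^3 = -1, coeff -4 -> 4
Grade 5: (-1)^(5*6/2) = (-1)^15 = -1, coeff 3 -> -3
Conjugated coefficients: 4, 4, -3


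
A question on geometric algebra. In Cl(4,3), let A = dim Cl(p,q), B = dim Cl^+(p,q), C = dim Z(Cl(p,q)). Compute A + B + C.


n = 4 + 3 = 7
Total dim = 2^7 = 128
Even subalgebra dim = 2^6 = 64
n is odd, so center dim = 2
Sum = 128 + 64 + 2 = 194


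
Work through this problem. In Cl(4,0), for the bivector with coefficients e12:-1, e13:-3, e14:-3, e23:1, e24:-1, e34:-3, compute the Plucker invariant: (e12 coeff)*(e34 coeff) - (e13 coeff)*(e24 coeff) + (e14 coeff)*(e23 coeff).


Plucker relation: af - be + cd
a*f = (-1)*(-3) = 3
b*e = (-3)*(-1) = 3
c*d = (-3)*1 = -3
af - be + cd = 3 - 3 + (-3)
= -3


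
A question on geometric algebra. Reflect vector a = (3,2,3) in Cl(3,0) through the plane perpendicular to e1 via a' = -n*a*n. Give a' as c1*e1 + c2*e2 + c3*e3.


Reflection formula: a' = -n*a*n, with n = e1 (unit vector, n^2 = 1).
For reflection through hyperplane perp to e1:
The component along e1 flips sign, others stay.
a = (3, 2, 3)
a' = (-3, 2, 3)
a' = -3*e1 + 2*e2 + 3*e3


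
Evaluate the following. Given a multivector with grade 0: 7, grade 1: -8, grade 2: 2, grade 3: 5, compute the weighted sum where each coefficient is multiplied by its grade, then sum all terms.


Grade-weighted sum = sum of grade_k * coefficient_k
0*7 = 0
1*(-8) = -8
2*2 = 4
3*5 = 15
Total = 0 + (-8) + 4 + 15 = 11


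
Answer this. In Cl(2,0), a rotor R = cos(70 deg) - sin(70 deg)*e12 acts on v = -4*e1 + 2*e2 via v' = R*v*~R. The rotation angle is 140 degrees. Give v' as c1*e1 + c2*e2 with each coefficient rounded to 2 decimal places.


Rotor R = cos(70deg) - sin(70deg)*e12
Rotation angle theta = 2 * 70 = 140 degrees
v' = R*v*~R rotates v by theta.
cos(140deg) = -0.7660, sin(140deg) = 0.6428
v'_1 = -4*cos(140deg) - 2*sin(140deg)
= -4*(-0.7660) - 2*0.6428
= 1.78
v'_2 = -4*sin(140deg) + 2*cos(140deg)
= -4*0.6428 + 2*(-0.7660)
= -4.10
v' = 1.78*e1 - 4.10*e2


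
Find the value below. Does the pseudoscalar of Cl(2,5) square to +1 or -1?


The pseudoscalar I = e1...e_n (product of all n generators) of Cl(p,q) satisfies I^2 = (-1)^(q + n(n-1)/2).
p = 2, q = 5, n = p + q = 7
n(n-1)/2 = 7 * 6 / 2 = 21
Exponent = q + n(n-1)/2 = 5 + 21 = 26
I^2 = (-1)^26 = +1


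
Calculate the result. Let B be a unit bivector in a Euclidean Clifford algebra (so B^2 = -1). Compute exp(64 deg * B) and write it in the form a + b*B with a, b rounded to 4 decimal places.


For a unit bivector B with B^2 = -1, the exponential series gives
e^(theta*B) = cos(theta) + sin(theta)*B (the GA analogue of Euler's formula).
theta = 64 degrees = 1.117011 rad
cos(64 deg) = 0.4384
sin(64 deg) = 0.8988
exp(theta*B) = 0.4384 + 0.8988*B


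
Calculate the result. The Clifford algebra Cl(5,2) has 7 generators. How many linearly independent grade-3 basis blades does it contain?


Number of grade-k basis blades in Cl(p,q) with n = p + q is C(n, k).
n = 5 + 2 = 7
C(7, 3) = 7! / (3! * 4!)
= 5040 / (6 * 24)
= 35


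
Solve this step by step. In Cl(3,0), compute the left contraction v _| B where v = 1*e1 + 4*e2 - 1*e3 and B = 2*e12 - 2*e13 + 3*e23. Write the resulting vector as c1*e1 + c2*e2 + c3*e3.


Left contraction v _| B = <vB>_1 (grade-1 part of the geometric product vB).
Using e1_|e12 = e2, e2_|e12 = -e1, e1_|e13 = e3, e3_|e13 = -e1, e2_|e23 = e3, e3_|e23 = -e2:
e1 coeff: -v2*b12 - v3*b13 = -(4)*(2) - (-1)*(-2) = -10
e2 coeff: v1*b12 - v3*b23 = (1)*(2) - (-1)*(3) = 5
e3 coeff: v1*b13 + v2*b23 = (1)*(-2) + (4)*(3) = 10
v _| B = -10*e1 + 5*e2 + 10*e3


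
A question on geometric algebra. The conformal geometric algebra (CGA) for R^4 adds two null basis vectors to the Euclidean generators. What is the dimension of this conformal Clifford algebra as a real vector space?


The conformal model of R^4 uses Cl(5,1): the 4 Euclidean generators plus two extra orthogonal generators e+ (e+^2 = +1) and e- (e-^2 = -1), from which the null vectors e0, einf are built.
Number of generators m = 4 + 2 = 6.
dim Cl(p,q) = 2^m = 2^6 = 64


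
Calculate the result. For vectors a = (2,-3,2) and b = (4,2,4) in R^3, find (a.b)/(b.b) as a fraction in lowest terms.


Projection coefficient = (a . b) / (b . b)
a . b = 2*4 + (-3)*2 + 2*4
= 8 + (-6) + 8 = 10
b . b = 4^2 + 2^2 + 4^2
= 16 + 4 + 16 = 36
Coefficient = 10/36
In lowest terms: 5/18


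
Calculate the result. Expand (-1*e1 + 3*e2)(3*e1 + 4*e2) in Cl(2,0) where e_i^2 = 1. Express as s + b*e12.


Expand: (-1*e1 + 3*e2)(3*e1 + 4*e2)
= (-1)*3*e1e1 + (-1)*4*e1e2 + 3*3*e2e1 + 3*4*e2e2
Using e1^2 = e2^2 = 1, e2e1 = -e1e2:
Scalar part s = (-1)*3 + 3*4 = -3 + 12 = 9
Bivector part b = (-1)*4 - 3*3 = -4 - 9 = -13
uv = 9 - 13*e12


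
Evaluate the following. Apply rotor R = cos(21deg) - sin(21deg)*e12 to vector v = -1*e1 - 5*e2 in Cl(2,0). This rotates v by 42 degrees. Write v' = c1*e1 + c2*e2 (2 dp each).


Rotor R = cos(21deg) - sin(21deg)*e12
Rotation angle theta = 2 * 21 = 42 degrees
v' = R*v*~R rotates v by theta.
cos(42deg) = 0.7431, sin(42deg) = 0.6691
v'_1 = -1*cos(42deg) - (-5)*sin(42deg)
= -1*0.7431 - (-5)*0.6691
= 2.60
v'_2 = -1*sin(42deg) + (-5)*cos(42deg)
= -1*0.6691 + (-5)*0.7431
= -4.38
v' = 2.60*e1 - 4.38*e2


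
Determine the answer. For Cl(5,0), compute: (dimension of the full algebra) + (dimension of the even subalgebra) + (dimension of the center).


n = 5 + 0 = 5
Total dim = 2^5 = 32
Even subalgebra dim = 2^4 = 16
n is odd, so center dim = 2
Sum = 32 + 16 + 2 = 50


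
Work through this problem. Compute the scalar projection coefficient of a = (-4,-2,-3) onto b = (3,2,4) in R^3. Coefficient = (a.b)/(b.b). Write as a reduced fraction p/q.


Projection coefficient = (a . b) / (b . b)
a . b = (-4)*3 + (-2)*2 + (-3)*4
= -12 + (-4) + (-12) = -28
b . b = 3^2 + 2^2 + 4^2
= 9 + 4 + 16 = 29
Coefficient = -28/29
In lowest terms: -28/29


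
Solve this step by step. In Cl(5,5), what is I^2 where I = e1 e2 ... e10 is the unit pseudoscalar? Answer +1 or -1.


The pseudoscalar I = e1...e_n (product of all n generators) of Cl(p,q) satisfies I^2 = (-1)^(q + n(n-1)/2).
p = 5, q = 5, n = p + q = 10
n(n-1)/2 = 10 * 9 / 2 = 45
Exponent = q + n(n-1)/2 = 5 + 45 = 50
I^2 = (-1)^50 = +1


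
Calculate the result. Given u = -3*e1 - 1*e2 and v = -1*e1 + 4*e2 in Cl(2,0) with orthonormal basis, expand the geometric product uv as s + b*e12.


Expand: (-3*e1 - 1*e2)(-1*e1 + 4*e2)
= (-3)*(-1)*e1e1 + (-3)*4*e1e2 + (-1)*(-1)*e2e1 + (-1)*4*e2e2
Using e1^2 = e2^2 = 1, e2e1 = -e1e2:
Scalar part s = (-3)*(-1) + (-1)*4 = 3 + (-4) = -1
Bivector part b = (-3)*4 - (-1)*(-1) = -12 - 1 = -13
uv = -1 - 13*e12


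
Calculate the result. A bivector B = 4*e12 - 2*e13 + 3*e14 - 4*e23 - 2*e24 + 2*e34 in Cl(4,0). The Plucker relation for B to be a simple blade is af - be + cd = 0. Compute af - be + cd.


Plucker relation: af - be + cd
a*f = 4*2 = 8
b*e = (-2)*(-2) = 4
c*d = 3*(-4) = -12
af - be + cd = 8 - 4 + (-12)
= -8


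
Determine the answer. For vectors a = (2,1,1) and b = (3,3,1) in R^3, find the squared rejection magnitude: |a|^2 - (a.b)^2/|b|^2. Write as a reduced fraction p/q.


|a|^2 = 2^2 + 1^2 + 1^2 = 6
|b|^2 = 3^2 + 3^2 + 1^2 = 19
a . b = 2*3 + 1*3 + 1*1 = 10
(a.b)^2 = 10^2 = 100
|rej|^2 = 6 - 100/19
= (114 - 100)/19
= 14/19
In lowest terms: 14/19


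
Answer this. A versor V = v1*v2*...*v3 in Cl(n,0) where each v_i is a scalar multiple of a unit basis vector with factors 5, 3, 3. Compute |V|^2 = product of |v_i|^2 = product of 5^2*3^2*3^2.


Each vector v_i has |v_i|^2 = s_i^2
Squared scales: 5^2 = 25, 3^2 = 9, 3^2 = 9
|V|^2 = 25 * 9 * 9
= 2025


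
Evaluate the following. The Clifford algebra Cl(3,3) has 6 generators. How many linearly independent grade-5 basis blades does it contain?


Number of grade-k basis blades in Cl(p,q) with n = p + q is C(n, k).
n = 3 + 3 = 6
C(6, 5) = 6! / (5! * 1!)
= 720 / (120 * 1)
= 6


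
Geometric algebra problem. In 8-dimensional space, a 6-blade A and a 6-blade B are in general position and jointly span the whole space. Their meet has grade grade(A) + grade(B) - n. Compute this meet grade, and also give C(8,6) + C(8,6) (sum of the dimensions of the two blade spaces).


Meet grade = grade(A) + grade(B) - n
= 6 + 6 - 8 = 4
C(8,6) = 28
C(8,6) = 28
dim_A + dim_B = 28 + 28 = 56


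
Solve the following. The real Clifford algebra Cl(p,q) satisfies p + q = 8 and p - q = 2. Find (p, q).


We need p + q = 8 and p - q = 2.
Adding: 2p = 8 + 2 = 10, so p = 5.
Then q = 8 - 5 = 3.
(p, q) = (5, 3)


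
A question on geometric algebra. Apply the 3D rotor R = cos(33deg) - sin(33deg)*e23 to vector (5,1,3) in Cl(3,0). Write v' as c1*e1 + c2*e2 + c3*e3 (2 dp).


Rotor R = cos(33deg) - sin(33deg)*e23
Rotation angle theta = 2 * 33 = 66 degrees in the e23 plane (e2 -> e3).
The component perpendicular to the plane (e1) is invariant: v'_1 = v1 = 5.00
cos(66deg) = 0.4067, sin(66deg) = 0.9135
v'_2 = v2*cos(theta) - v3*sin(theta) = 1*0.4067 - 3*0.9135 = -2.33
v'_3 = v2*sin(theta) + v3*cos(theta) = 1*0.9135 + 3*0.4067 = 2.13
v' = 5.00*e1 - 2.33*e2 + 2.13*e3


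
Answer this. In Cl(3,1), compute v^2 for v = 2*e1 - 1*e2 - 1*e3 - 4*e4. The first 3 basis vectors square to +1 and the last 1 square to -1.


v^2 = sum of c_i^2 * e_i^2
Positive signature terms (e_i^2 = +1): 2^2 + (-1)^2 + (-1)^2 = 6
Negative signature terms (e_j^2 = -1): (-4)^2 = 16
v^2 = 6 - 16 = -10


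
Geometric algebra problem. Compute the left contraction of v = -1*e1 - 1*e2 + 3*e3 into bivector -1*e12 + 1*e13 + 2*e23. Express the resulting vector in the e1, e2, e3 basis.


Left contraction v _| B = <vB>_1 (grade-1 part of the geometric product vB).
Using e1_|e12 = e2, e2_|e12 = -e1, e1_|e13 = e3, e3_|e13 = -e1, e2_|e23 = e3, e3_|e23 = -e2:
e1 coeff: -v2*b12 - v3*b13 = -(-1)*(-1) - (3)*(1) = -4
e2 coeff: v1*b12 - v3*b23 = (-1)*(-1) - (3)*(2) = -5
e3 coeff: v1*b13 + v2*b23 = (-1)*(1) + (-1)*(2) = -3
v _| B = -4*e1 - 5*e2 - 3*e3


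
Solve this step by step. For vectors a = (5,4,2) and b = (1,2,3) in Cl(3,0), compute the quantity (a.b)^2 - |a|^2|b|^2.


a . b = 5*1 + 4*2 + 2*3
= 5 + 8 + 6 = 19
|a|^2 = 5^2 + 4^2 + 2^2 = 45
|b|^2 = 1^2 + 2^2 + 3^2 = 14
(a.b)^2 = 19^2 = 361
|a|^2 * |b|^2 = 45 * 14 = 630
Result = 361 - 630 = -269


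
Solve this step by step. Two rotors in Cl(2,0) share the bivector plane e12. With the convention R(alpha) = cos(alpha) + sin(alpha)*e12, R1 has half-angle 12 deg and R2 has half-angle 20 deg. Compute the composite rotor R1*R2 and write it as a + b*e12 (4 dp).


Same-plane rotors commute and their half-angles add:
R1*R2 = cos(a1 + a2) + sin(a1 + a2)*e12.
a1 + a2 = 12 + 20 = 32 deg
cos(32 deg) = 0.8480
sin(32 deg) = 0.5299
R1*R2 = 0.8480 + 0.5299*e12


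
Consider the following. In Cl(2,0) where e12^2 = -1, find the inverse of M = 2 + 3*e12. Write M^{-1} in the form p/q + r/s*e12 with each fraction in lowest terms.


M = 2 + 3*e12, where e12^2 = -1.
Since M commutes with its reverse ~M = a - b*e12, M * ~M = a^2 - b^2*e12^2 = a^2 + b^2.
So M^{-1} = ~M / (a^2 + b^2) = (a - b*e12)/(a^2 + b^2).
a^2 + b^2 = 4 + 9 = 13
Scalar part = 2/13 = 2/13
Bivector coeff = -3/13 = -3/13
M^{-1} = 2/13 - 3/13*e12


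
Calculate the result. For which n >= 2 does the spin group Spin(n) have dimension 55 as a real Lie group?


dim Spin(n) = dim so(n) = n(n-1)/2.
Solve n(n-1)/2 = 55, i.e. n^2 - n - 110 = 0.
Discriminant = 1 + 8*55 = 441
n = (1 + sqrt(441))/2 = (1 + 21)/2 = 11


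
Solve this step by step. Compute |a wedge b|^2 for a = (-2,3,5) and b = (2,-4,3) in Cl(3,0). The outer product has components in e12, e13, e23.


a wedge b = (a1*b2 - a2*b1)*e12 + (a1*b3 - a3*b1)*e13 + (a2*b3 - a3*b2)*e23
e12 coeff: (-2)*(-4) - 3*2 = 8 - 6 = 2
e13 coeff: (-2)*3 - 5*2 = -6 - 10 = -16
e23 coeff: 3*3 - 5*(-4) = 9 - (-20) = 29
|a wedge b|^2 = 2^2 + (-16)^2 + 29^2
= 4 + 256 + 841
= 1101


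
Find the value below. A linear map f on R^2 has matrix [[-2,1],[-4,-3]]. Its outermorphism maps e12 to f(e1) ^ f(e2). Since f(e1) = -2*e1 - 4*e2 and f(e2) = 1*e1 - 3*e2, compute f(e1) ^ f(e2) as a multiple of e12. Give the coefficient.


The outermorphism of a linear map f sends e1^e2 to f(e1)^f(e2).
f(e1) = -2*e1 - 4*e2
f(e2) = 1*e1 - 3*e2
f(e1) ^ f(e2) = (-2*e1 - 4*e2) ^ (1*e1 - 3*e2)
= (-2)*(-3)*e12 + (-4)*1*e21
= (6 - (-4))*e12
= 10*e12
Coefficient = 10


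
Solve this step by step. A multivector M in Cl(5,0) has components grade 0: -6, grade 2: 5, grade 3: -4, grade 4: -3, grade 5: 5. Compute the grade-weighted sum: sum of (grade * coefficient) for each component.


Grade-weighted sum = sum of grade_k * coefficient_k
0*(-6) = 0
2*5 = 10
3*(-4) = -12
4*(-3) = -12
5*5 = 25
Total = 0 + 10 + (-12) + (-12) + 25 = 11


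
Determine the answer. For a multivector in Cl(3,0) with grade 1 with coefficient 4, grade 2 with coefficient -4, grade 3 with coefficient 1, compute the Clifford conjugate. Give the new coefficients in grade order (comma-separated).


Clifford conjugate sign for grade k: (-1)^(k(k+1)/2)
Grade 1: (-1)^(1*2/2) = (-1)^1 = -1, coeff 4 -> -4
Grade 2: (-1)^(2*3/2) = (-1)^3 = -1, coeff -4 -> 4
Grade 3: (-1)^(3*4/2) = (-1)^6 = 1, coeff 1 -> 1
Conjugated coefficients: -4, 4, 1


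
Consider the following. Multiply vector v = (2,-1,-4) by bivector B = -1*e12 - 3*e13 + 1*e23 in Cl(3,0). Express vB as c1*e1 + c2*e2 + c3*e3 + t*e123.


vB has grade-1 (vector) and grade-3 (trivector) parts: vB = (v _| B) + (v ^ B).
Vector part <vB>_1:
  e1: -v2*b12 - v3*b13 = -(-1)*(-1) - (-4)*(-3) = -13
  e2: v1*b12 - v3*b23 = (2)*(-1) - (-4)*(1) = 2
  e3: v1*b13 + v2*b23 = (2)*(-3) + (-1)*(1) = -7
Trivector part <vB>_3:
  e123: v1*b23 - v2*b13 + v3*b12 = (2)*(1) - (-1)*(-3) + (-4)*(-1) = 3
vB = -13*e1 + 2*e2 - 7*e3 + 3*e123


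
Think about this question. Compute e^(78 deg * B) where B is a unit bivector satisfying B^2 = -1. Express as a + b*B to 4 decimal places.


For a unit bivector B with B^2 = -1, the exponential series gives
e^(theta*B) = cos(theta) + sin(theta)*B (the GA analogue of Euler's formula).
theta = 78 degrees = 1.361357 rad
cos(78 deg) = 0.2079
sin(78 deg) = 0.9781
exp(theta*B) = 0.2079 + 0.9781*B


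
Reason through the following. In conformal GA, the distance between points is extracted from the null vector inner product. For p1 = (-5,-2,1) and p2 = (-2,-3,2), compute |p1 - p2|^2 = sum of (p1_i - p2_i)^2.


p1 - p2 = (-3, 1, -1)
|p1 - p2|^2 = (-3)^2 + 1^2 + (-1)^2
= 9 + 1 + 1
= 11


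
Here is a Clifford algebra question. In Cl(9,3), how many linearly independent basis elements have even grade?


Even subalgebra dimension = 2^(n-1)
n = 9 + 3 = 12
2^(12 - 1) = 2^11 = 2048
Verification: sum of C(12,k) for even k = 1 + 66 + 495 + 924 + 495 + 66 + 1 = 2048
Result = 2048


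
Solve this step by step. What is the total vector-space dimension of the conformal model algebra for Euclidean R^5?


The conformal model of R^5 uses Cl(6,1): the 5 Euclidean generators plus two extra orthogonal generators e+ (e+^2 = +1) and e- (e-^2 = -1), from which the null vectors e0, einf are built.
Number of generators m = 5 + 2 = 7.
dim Cl(p,q) = 2^m = 2^7 = 128


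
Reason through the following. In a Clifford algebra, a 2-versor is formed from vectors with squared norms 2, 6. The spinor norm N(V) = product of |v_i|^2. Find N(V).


Spinor norm N(V) = |v1|^2 * |v2|^2 * ... * |v2|^2
= 2 * 6
Running product: 2, 12
N(V) = 12


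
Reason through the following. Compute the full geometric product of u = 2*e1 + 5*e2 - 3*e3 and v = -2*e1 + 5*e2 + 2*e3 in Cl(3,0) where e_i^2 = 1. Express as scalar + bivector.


In Cl(3,0): e_i^2 = 1, e_ie_j = -e_je_i for i != j.
Scalar part = u . v = 2*(-2) + 5*5 + (-3)*2
= -4 + 25 + (-6) = 15
e12 coeff = 2*5 - 5*(-2) = 10 - (-10) = 20
e13 coeff = 2*2 - (-3)*(-2) = 4 - 6 = -2
e23 coeff = 5*2 - (-3)*5 = 10 - (-15) = 25
uv = 15 + 20*e12 - 2*e13 + 25*e23


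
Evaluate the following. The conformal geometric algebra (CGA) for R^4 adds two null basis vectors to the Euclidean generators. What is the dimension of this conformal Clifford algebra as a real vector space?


The conformal model of R^4 uses Cl(5,1): the 4 Euclidean generators plus two extra orthogonal generators e+ (e+^2 = +1) and e- (e-^2 = -1), from which the null vectors e0, einf are built.
Number of generators m = 4 + 2 = 6.
dim Cl(p,q) = 2^m = 2^6 = 64


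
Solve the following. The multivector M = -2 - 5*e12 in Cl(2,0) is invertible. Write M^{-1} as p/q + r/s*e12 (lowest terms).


M = -2 - 5*e12, where e12^2 = -1.
Since M commutes with its reverse ~M = a - b*e12, M * ~M = a^2 - b^2*e12^2 = a^2 + b^2.
So M^{-1} = ~M / (a^2 + b^2) = (a - b*e12)/(a^2 + b^2).
a^2 + b^2 = 4 + 25 = 29
Scalar part = -2/29 = -2/29
Bivector coeff = 5/29 = 5/29
M^{-1} = -2/29 + 5/29*e12


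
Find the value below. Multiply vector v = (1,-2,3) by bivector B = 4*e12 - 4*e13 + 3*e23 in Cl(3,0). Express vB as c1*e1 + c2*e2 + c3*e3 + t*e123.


vB has grade-1 (vector) and grade-3 (trivector) parts: vB = (v _| B) + (v ^ B).
Vector part <vB>_1:
  e1: -v2*b12 - v3*b13 = -(-2)*(4) - (3)*(-4) = 20
  e2: v1*b12 - v3*b23 = (1)*(4) - (3)*(3) = -5
  e3: v1*b13 + v2*b23 = (1)*(-4) + (-2)*(3) = -10
Trivector part <vB>_3:
  e123: v1*b23 - v2*b13 + v3*b12 = (1)*(3) - (-2)*(-4) + (3)*(4) = 7
vB = 20*e1 - 5*e2 - 10*e3 + 7*e123


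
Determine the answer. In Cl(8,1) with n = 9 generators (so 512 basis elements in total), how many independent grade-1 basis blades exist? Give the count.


Number of grade-k basis blades in Cl(p,q) with n = p + q is C(n, k).
n = 8 + 1 = 9
C(9, 1) = 9! / (1! * 8!)
= 362880 / (1 * 40320)
= 9


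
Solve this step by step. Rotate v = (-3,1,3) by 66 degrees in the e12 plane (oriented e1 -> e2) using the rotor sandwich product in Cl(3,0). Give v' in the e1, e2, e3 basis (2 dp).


Rotor R = cos(33deg) - sin(33deg)*e12
Rotation angle theta = 2 * 33 = 66 degrees in the e12 plane (e1 -> e2).
The component perpendicular to the plane (e3) is invariant: v'_3 = v3 = 3.00
cos(66deg) = 0.4067, sin(66deg) = 0.9135
v'_1 = v1*cos(theta) - v2*sin(theta) = -3*0.4067 - 1*0.9135 = -2.13
v'_2 = v1*sin(theta) + v2*cos(theta) = -3*0.9135 + 1*0.4067 = -2.33
v' = -2.13*e1 - 2.33*e2 + 3.00*e3


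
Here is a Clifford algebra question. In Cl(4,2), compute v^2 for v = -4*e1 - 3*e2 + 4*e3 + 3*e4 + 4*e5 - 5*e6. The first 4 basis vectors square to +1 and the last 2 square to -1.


v^2 = sum of c_i^2 * e_i^2
Positive signature terms (e_i^2 = +1): (-4)^2 + (-3)^2 + 4^2 + 3^2 = 50
Negative signature terms (e_j^2 = -1): 4^2 + (-5)^2 = 41
v^2 = 50 - 41 = 9


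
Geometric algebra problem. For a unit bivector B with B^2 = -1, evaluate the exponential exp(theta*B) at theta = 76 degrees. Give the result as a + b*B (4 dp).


For a unit bivector B with B^2 = -1, the exponential series gives
e^(theta*B) = cos(theta) + sin(theta)*B (the GA analogue of Euler's formula).
theta = 76 degrees = 1.32645 rad
cos(76 deg) = 0.2419
sin(76 deg) = 0.9703
exp(theta*B) = 0.2419 + 0.9703*B


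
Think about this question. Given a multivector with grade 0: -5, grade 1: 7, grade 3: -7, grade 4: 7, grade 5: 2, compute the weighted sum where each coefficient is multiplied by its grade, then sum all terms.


Grade-weighted sum = sum of grade_k * coefficient_k
0*(-5) = 0
1*7 = 7
3*(-7) = -21
4*7 = 28
5*2 = 10
Total = 0 + 7 + (-21) + 28 + 10 = 24


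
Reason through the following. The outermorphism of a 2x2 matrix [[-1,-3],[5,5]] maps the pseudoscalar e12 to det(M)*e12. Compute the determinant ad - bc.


The outermorphism of a linear map f sends e1^e2 to f(e1)^f(e2).
f(e1) = -1*e1 + 5*e2
f(e2) = -3*e1 + 5*e2
f(e1) ^ f(e2) = (-1*e1 + 5*e2) ^ (-3*e1 + 5*e2)
= (-1)*5*e12 + 5*(-3)*e21
= (-5 - (-15))*e12
= 10*e12
Coefficient = 10


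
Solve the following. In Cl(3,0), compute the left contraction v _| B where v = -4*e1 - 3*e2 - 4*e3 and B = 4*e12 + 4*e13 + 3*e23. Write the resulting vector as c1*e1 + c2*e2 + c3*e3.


Left contraction v _| B = <vB>_1 (grade-1 part of the geometric product vB).
Using e1_|e12 = e2, e2_|e12 = -e1, e1_|e13 = e3, e3_|e13 = -e1, e2_|e23 = e3, e3_|e23 = -e2:
e1 coeff: -v2*b12 - v3*b13 = -(-3)*(4) - (-4)*(4) = 28
e2 coeff: v1*b12 - v3*b23 = (-4)*(4) - (-4)*(3) = -4
e3 coeff: v1*b13 + v2*b23 = (-4)*(4) + (-3)*(3) = -25
v _| B = 28*e1 - 4*e2 - 25*e3


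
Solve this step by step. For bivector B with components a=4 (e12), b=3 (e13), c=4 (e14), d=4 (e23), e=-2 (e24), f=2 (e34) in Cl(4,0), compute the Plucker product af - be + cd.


Plucker relation: af - be + cd
a*f = 4*2 = 8
b*e = 3*(-2) = -6
c*d = 4*4 = 16
af - be + cd = 8 - (-6) + 16
= 30


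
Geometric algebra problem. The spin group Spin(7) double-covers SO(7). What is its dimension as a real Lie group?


Spin(n) double-covers SO(n); both have Lie algebra so(n) of dimension n(n-1)/2.
n = 7
n(n-1) = 7 * 6 = 42
dim Spin(7) = 42/2 = 21


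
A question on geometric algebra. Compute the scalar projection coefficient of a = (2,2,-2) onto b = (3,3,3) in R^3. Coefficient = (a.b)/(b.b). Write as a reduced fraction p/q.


Projection coefficient = (a . b) / (b . b)
a . b = 2*3 + 2*3 + (-2)*3
= 6 + 6 + (-6) = 6
b . b = 3^2 + 3^2 + 3^2
= 9 + 9 + 9 = 27
Coefficient = 6/27
In lowest terms: 2/9


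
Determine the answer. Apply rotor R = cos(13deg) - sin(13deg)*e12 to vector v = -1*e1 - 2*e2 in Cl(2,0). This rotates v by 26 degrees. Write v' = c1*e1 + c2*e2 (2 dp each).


Rotor R = cos(13deg) - sin(13deg)*e12
Rotation angle theta = 2 * 13 = 26 degrees
v' = R*v*~R rotates v by theta.
cos(26deg) = 0.8988, sin(26deg) = 0.4384
v'_1 = -1*cos(26deg) - (-2)*sin(26deg)
= -1*0.8988 - (-2)*0.4384
= -0.02
v'_2 = -1*sin(26deg) + (-2)*cos(26deg)
= -1*0.4384 + (-2)*0.8988
= -2.24
v' = -0.02*e1 - 2.24*e2


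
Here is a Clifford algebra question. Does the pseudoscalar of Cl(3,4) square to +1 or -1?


The pseudoscalar I = e1...e_n (product of all n generators) of Cl(p,q) satisfies I^2 = (-1)^(q + n(n-1)/2).
p = 3, q = 4, n = p + q = 7
n(n-1)/2 = 7 * 6 / 2 = 21
Exponent = q + n(n-1)/2 = 4 + 21 = 25
I^2 = (-1)^25 = -1


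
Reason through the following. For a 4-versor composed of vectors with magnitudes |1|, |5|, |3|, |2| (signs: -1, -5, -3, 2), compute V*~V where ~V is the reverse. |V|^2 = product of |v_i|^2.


Each vector v_i has |v_i|^2 = s_i^2
Squared scales: (-1)^2 = 1, (-5)^2 = 25, (-3)^2 = 9, 2^2 = 4
|V|^2 = 1 * 25 * 9 * 4
= 900
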